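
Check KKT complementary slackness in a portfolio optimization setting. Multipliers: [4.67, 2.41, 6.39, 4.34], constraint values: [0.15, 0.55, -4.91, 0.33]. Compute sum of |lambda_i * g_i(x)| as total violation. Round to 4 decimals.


KKT complementary slackness check:
lambda_1 * g_1 = 4.67 * 0.15 = 0.7005
lambda_2 * g_2 = 2.41 * 0.55 = 1.3255
lambda_3 * g_3 = 6.39 * -4.91 = -31.3749
lambda_4 * g_4 = 4.34 * 0.33 = 1.4322
Total violation = 0.7005 + 1.3255 + 31.3749 + 1.4322 = 34.8331


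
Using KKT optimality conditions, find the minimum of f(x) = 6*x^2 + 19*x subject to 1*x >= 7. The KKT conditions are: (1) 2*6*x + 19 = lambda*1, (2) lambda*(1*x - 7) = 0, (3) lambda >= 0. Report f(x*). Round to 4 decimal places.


Step 1: Try lambda = 0 (constraint inactive).
x_unc = -19/(2*6) = -1.5833
Check: 1*-1.5833 = -1.5833 < 7 -- violated!
Step 2: Constraint must be active: 1*x = 7
x* = 7/1 = 7.0
lambda = (2*6*7.0 + 19)/1 = 103.0
Step 3: Compute optimal value.
f(x*) = 6*7.0^2 + 19*7.0 = 427.0


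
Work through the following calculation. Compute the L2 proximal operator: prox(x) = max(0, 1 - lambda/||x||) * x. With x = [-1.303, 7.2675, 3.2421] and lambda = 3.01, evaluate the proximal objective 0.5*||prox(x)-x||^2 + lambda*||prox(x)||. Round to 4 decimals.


Step 1: Compute ||x||.
||x|| = 8.0638
Step 2: Compute scaling factor.
scale = max(0, 1 - 3.01/8.0638) = 0.6267
Step 3: prox(x) = [-0.8166, 4.5548, 2.0319]
||prox(x)|| = 5.0538
Step 4: Proximal objective.
0.5*||prox-x||^2 = 4.5301
lambda*||prox|| = 15.2119
Total = 19.7421


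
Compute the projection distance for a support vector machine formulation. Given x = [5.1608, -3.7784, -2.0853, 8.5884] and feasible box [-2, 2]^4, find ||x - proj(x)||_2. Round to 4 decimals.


Project each component onto [-2, 2].
clip(5.1608) = 2.0, clip(-3.7784) = -2.0, clip(-2.0853) = -2.0, clip(8.5884) = 2.0
Projection = [2.0, -2.0, -2.0, 2.0]
Squared diffs: [9.9907, 3.1627, 0.0073, 43.407]
Distance = sqrt(56.5677) = 7.5211


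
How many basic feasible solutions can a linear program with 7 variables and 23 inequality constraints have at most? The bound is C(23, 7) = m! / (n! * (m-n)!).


Each vertex corresponds to some choice of n active constraints out of m, so the number of vertices is at most C(m, n) = m! / (n!(m-n)!).
m = 23, n = 7
Numerator: 23 * 22 * 21 * 20 * 19 * 18 * 17
Denominator: 7! = 5040
C(23, 7) = 245157


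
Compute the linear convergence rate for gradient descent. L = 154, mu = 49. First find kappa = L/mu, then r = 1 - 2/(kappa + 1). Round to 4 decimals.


Step 1: Compute the condition number.
kappa = L/mu = 154/49 = 3.1429
Step 2: Compute the convergence rate.
r = 1 - 2/(kappa + 1) = 1 - 2*mu/(L + mu) = (L - mu)/(L + mu) = 105/203 = 0.5172


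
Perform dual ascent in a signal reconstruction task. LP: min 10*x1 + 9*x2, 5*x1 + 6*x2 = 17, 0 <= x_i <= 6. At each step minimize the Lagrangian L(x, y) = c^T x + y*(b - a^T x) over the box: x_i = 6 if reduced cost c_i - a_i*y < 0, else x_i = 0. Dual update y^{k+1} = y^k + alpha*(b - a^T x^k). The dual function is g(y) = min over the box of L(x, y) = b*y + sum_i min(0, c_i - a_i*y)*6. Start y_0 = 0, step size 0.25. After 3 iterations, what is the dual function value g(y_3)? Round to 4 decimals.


Dual ascent for LP: min 10*x1 + 9*x2, 5*x1 + 6*x2 = 17, 0 <= x_i <= 6
Step 1: y^k = 0.0, reduced costs: (10.0, 9.0)
  x^k = (0.0, 0.0), subgradient = b - a^T x = 17.0
  y^{k+1} = 0.0 + 0.25*17.0 = 4.25
Step 2: y^k = 4.25, reduced costs: (-11.25, -16.5)
  x^k = (6.0, 6.0), subgradient = b - a^T x = -49.0
  y^{k+1} = 4.25 + 0.25*-49.0 = -8.0
Step 3: y^k = -8.0, reduced costs: (50.0, 57.0)
  x^k = (0.0, 0.0), subgradient = b - a^T x = 17.0
  y^{k+1} = -8.0 + 0.25*17.0 = -3.75
Dual objective at y_3 = -3.75: reduced costs (28.75, 31.5), box minimizer x = (0.0, 0.0)
g(y_3) = b*y + (c1 - a1*y)*x1 + (c2 - a2*y)*x2 = 17*(-3.75) + 28.75*0.0 + 31.5*0.0 = -63.75 + 0.0 + 0.0 = -63.75


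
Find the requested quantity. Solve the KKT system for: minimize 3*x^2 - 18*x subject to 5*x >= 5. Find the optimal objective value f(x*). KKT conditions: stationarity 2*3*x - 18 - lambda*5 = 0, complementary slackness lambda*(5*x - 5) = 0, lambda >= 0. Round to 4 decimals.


Step 1: Try lambda = 0 (constraint inactive).
Stationarity: 2*3*x - 18 = 0
x* = 18/(2*3) = 3.0
Check constraint: 5*3.0 = 15.0 >= 5 -- satisfied.
Step 2: Compute optimal value.
f(x*) = 3*3.0^2 - 18*3.0 = -27.0


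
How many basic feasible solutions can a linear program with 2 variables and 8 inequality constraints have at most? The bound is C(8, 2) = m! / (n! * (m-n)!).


Each vertex corresponds to some choice of n active constraints out of m, so the number of vertices is at most C(m, n) = m! / (n!(m-n)!).
m = 8, n = 2
Numerator: 8 * 7
Denominator: 2! = 2
C(8, 2) = 28


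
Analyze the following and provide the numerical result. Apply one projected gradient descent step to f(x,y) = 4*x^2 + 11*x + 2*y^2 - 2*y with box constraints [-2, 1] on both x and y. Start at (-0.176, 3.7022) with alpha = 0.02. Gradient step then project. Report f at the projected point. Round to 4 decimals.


Step 1: Compute gradient at (-0.176, 3.7022).
grad_x = 2*4*-0.176 + 11 = 9.592
grad_y = 2*2*3.7022 - 2 = 12.8088
Step 2: Gradient step.
x_raw = -0.176 - 0.02*9.592 = -0.3678
y_raw = 3.7022 - 0.02*12.8088 = 3.446
Step 3: Project onto [-2, 1].
x_proj = clip(-0.3678) = -0.3678
y_proj = clip(3.446) = 1.0
Step 4: Evaluate f.
f(-0.3678, 1.0) = -3.505


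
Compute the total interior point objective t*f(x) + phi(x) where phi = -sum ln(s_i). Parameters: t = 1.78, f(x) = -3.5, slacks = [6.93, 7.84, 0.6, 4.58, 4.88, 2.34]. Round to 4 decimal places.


Step 1: Compute log-barrier.
ln values: [1.9359, 2.0592, -0.5108, 1.5217, 1.5851, 0.8502]
phi = -(1.9359 + 2.0592 - 0.5108 + 1.5217 + 1.5851 + 0.8502) = -7.4413
Step 2: Compute augmented objective.
t*f(x) = 1.78*-3.5 = -6.23
Total = -6.23 - 7.4413 = -13.6713


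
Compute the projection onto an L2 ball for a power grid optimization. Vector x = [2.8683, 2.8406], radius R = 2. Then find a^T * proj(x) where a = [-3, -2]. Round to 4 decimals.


Step 1: Compute ||x|| (intermediates to 6 decimals).
||x|| = sqrt(2.8683^2 + 2.8406^2) = 4.036849
Step 2: Project.
Since ||x|| > R, scale = R/||x|| = 2/4.036849 = 0.495436, proj(x) = scale * x
proj(x) = [1.421059, 1.407336]
Step 3: Dot product.
a^T * proj(x) = -3*1.421059 - 2*1.407336 = -7.0778


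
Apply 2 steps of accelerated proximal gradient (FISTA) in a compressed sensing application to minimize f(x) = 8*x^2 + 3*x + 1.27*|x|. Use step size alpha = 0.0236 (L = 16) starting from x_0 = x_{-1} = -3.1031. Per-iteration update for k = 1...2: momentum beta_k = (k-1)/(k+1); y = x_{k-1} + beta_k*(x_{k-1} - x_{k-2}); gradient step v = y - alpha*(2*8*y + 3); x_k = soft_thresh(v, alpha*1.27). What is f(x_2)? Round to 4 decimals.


FISTA on f(x) = 8*x^2 + 3*x + 1.27*|x|
L = 16, alpha = 0.0236
Iteration 1: beta = 0.0, y = -3.1031 + 0.0*(-3.1031 + 3.1031) = -3.1031
  grad(y) = -46.6496, v = y - alpha*grad = -2.0022
  prox(v) = soft_thresh(-2.0022, 0.03) = -1.9722
Iteration 2: beta = 0.3333, y = -1.9722 + 0.3333*(-1.9722 + 3.1031) = -1.5952
  grad(y) = -22.5237, v = y - alpha*grad = -1.0637
  prox(v) = soft_thresh(-1.0637, 0.03) = -1.0337
f(x_2) = 8*(-1.0337)^2 + 3*(-1.0337) + 1.27*|-1.0337| = 6.76


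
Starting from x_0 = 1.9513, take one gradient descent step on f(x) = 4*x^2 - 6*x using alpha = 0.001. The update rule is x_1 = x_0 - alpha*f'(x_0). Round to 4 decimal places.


We compute the gradient at x_0 and apply the update.
f'(x) = 8*x - 6
f'(1.9513) = 8*1.9513 - 6 = 9.6104
x_1 = 1.9513 - 0.001*9.6104 = 1.9417


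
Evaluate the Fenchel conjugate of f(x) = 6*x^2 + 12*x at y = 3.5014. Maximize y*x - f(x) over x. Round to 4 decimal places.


f*(y) = sup_x {y*x - a*x^2 - b*x} = sup_x {(y-b)*x - a*x^2}
FOC: (y - b) - 2a*x = 0 => x* = (y - b)/(2a)
x* = (3.5014 - 12)/(2*6) = -0.7082
f*(3.5014) = (y-b)^2/(4a) = (3.5014 - 12)^2/(4*6)
= 72.2262/24 = 3.0094


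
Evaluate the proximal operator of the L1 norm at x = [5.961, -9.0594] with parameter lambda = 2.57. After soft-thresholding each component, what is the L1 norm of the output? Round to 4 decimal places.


Soft-thresholding with lambda = 2.57:
prox(5.961) = sign(5.961)*max(|5.961| - 2.57, 0) = 3.391
prox(-9.0594) = sign(-9.0594)*max(|-9.0594| - 2.57, 0) = -6.4894
prox(x) = [3.391, -6.4894]
||prox(x)||_1 = 3.391 + 6.4894 = 9.8804


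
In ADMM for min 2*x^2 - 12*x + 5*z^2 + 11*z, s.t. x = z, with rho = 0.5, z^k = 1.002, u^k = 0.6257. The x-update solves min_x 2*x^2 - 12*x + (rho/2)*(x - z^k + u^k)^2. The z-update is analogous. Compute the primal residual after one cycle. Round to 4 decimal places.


ADMM iteration with rho = 0.5, z^k = 1.002, u^k = 0.6257
Step 1: x-update.
Minimize 2*x^2 - 12*x + (0.5/2)*(x - 1.002 + 0.6257)^2
FOC: (2*2 + 0.5)*x = 12 + 0.5*(1.002 - 0.6257)
x^{k+1} = 2.7085
Step 2: z-update.
Minimize 5*z^2 + 11*z + (0.5/2)*(2.7085 - z + 0.6257)^2
FOC: (2*5 + 0.5)*z = -11 + 0.5*(2.7085 + 0.6257)
z^{k+1} = -0.8888
Step 3: u-update.
u^{k+1} = 0.6257 + 2.7085 + 0.8888 = 4.223
Step 4: Primal residual = |2.7085 + 0.8888| = 3.5973


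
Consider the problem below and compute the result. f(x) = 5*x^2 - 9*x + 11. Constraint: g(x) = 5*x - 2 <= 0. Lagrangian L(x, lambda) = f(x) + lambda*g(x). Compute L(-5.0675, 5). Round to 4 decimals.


Step 1: Evaluate f(x).
f(-5.0675) = 5*(-5.0675)^2 - 9*(-5.0675) + 11 = 185.0053
Step 2: Evaluate g(x).
g(-5.0675) = 5*-5.0675 - 2 = -27.3375
Step 3: Compute Lagrangian.
L = 185.0053 + 5*-27.3375 = 48.3178


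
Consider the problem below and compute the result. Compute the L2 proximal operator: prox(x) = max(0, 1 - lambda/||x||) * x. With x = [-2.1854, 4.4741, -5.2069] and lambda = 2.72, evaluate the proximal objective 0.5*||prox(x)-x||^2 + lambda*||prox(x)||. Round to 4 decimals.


Step 1: Compute ||x||.
||x|| = 7.2045
Step 2: Compute scaling factor.
scale = max(0, 1 - 2.72/7.2045) = 0.6225
Step 3: prox(x) = [-1.3603, 2.7849, -3.2411]
||prox(x)|| = 4.4845
Step 4: Proximal objective.
0.5*||prox-x||^2 = 3.6992
lambda*||prox|| = 12.1978
Total = 15.8971


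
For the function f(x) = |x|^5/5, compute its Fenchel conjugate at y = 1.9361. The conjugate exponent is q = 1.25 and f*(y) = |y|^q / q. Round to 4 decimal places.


The conjugate exponent q satisfies 1/p + 1/q = 1.
p = 5, so q = 5/(5 - 1) = 1.25
|y|^q = 1.9361^1.25 = 2.2838
f*(1.9361) = 2.2838 / 1.25 = 1.827


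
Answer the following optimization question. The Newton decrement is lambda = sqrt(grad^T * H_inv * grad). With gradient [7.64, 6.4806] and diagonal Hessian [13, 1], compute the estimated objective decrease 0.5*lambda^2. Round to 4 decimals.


Step 1: H is diagonal, so H^(-1) * g = [0.5877, 6.4806].
Step 2: g^T H^(-1) g = sum_i g_i^2 / H_ii
  = (7.64)^2/13 + (6.4806)^2/1
  = 4.49 + 41.9982 = 46.4881
Step 3: Objective decrease = 0.5 * g^T H^(-1) g = 23.2441


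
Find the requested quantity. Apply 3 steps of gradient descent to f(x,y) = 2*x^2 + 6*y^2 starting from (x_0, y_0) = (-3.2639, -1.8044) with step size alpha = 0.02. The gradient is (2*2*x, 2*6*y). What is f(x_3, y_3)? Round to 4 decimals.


Gradient descent on f(x,y) = 2*x^2 + 6*y^2.
Starting point: (-3.2639, -1.8044), alpha = 0.02
Step 1: grad_x = 2*2*-3.2639 = -13.0556, grad_y = 2*6*-1.8044 = -21.6528
  x_1 = -3.2639 - 0.02*-13.0556 = -3.0028
  y_1 = -1.8044 - 0.02*-21.6528 = -1.3713
Step 2: grad_x = 2*2*-3.0028 = -12.0112, grad_y = 2*6*-1.3713 = -16.4561
  x_2 = -3.0028 - 0.02*-12.0112 = -2.7626
  y_2 = -1.3713 - 0.02*-16.4561 = -1.0422
Step 3: grad_x = 2*2*-2.7626 = -11.0503, grad_y = 2*6*-1.0422 = -12.5067
  x_3 = -2.7626 - 0.02*-11.0503 = -2.5416
  y_3 = -1.0422 - 0.02*-12.5067 = -0.7921
f(-2.5416, -0.7921) = 2*(-2.5416)^2 + 6*(-0.7921)^2 = 16.6835


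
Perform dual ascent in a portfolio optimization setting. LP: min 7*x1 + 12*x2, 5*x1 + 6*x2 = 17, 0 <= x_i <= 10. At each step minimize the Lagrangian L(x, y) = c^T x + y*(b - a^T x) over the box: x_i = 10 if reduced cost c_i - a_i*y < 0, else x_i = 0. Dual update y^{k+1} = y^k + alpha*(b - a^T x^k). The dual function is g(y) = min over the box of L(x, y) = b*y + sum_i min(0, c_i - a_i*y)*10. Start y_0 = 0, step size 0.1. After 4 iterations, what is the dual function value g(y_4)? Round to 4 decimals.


Dual ascent for LP: min 7*x1 + 12*x2, 5*x1 + 6*x2 = 17, 0 <= x_i <= 10
Step 1: y^k = 0.0, reduced costs: (7.0, 12.0)
  x^k = (0.0, 0.0), subgradient = b - a^T x = 17.0
  y^{k+1} = 0.0 + 0.1*17.0 = 1.7
Step 2: y^k = 1.7, reduced costs: (-1.5, 1.8)
  x^k = (10.0, 0.0), subgradient = b - a^T x = -33.0
  y^{k+1} = 1.7 + 0.1*-33.0 = -1.6
Step 3: y^k = -1.6, reduced costs: (15.0, 21.6)
  x^k = (0.0, 0.0), subgradient = b - a^T x = 17.0
  y^{k+1} = -1.6 + 0.1*17.0 = 0.1
Step 4: y^k = 0.1, reduced costs: (6.5, 11.4)
  x^k = (0.0, 0.0), subgradient = b - a^T x = 17.0
  y^{k+1} = 0.1 + 0.1*17.0 = 1.8
Dual objective at y_4 = 1.8: reduced costs (-2.0, 1.2), box minimizer x = (10.0, 0.0)
g(y_4) = b*y + (c1 - a1*y)*x1 + (c2 - a2*y)*x2 = 17*1.8 + (-2.0)*10.0 + 1.2*0.0 = 30.6 - 20.0 + 0.0 = 10.6


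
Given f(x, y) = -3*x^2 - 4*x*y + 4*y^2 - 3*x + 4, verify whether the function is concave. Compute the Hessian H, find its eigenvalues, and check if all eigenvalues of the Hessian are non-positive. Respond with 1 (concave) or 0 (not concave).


The Hessian of f(x,y) = -3*x^2 - 4*x*y + 4*y^2 - 3*x + 4 is:
H = [[-6, -4], [-4, 8]]
Trace = -6 + 8 = 2
Determinant = -6*8 - (-4)^2 = -64
Discriminant = (2)^2 - 4*-64 = 260.0
Eigenvalues: lambda_1 = -7.0623, lambda_2 = 9.0623
The function is not concave.

0


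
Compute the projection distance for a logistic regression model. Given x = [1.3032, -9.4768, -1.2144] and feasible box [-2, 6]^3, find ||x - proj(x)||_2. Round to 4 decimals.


Project each component onto [-2, 6].
clip(1.3032) = 1.3032, clip(-9.4768) = -2.0, clip(-1.2144) = -1.2144
Projection = [1.3032, -2.0, -1.2144]
Squared diffs: [0.0, 55.9025, 0.0]
Distance = sqrt(55.9025) = 7.4768


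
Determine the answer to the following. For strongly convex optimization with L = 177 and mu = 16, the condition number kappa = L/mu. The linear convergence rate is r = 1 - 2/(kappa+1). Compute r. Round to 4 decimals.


Step 1: Compute the condition number.
kappa = L/mu = 177/16 = 11.0625
Step 2: Compute the convergence rate.
r = 1 - 2/(kappa + 1) = 1 - 2*mu/(L + mu) = (L - mu)/(L + mu) = 161/193 = 0.8342


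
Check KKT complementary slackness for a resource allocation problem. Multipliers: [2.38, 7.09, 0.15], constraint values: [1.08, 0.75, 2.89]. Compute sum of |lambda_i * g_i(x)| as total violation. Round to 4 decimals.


KKT complementary slackness check:
lambda_1 * g_1 = 2.38 * 1.08 = 2.5704
lambda_2 * g_2 = 7.09 * 0.75 = 5.3175
lambda_3 * g_3 = 0.15 * 2.89 = 0.4335
Total violation = 2.5704 + 5.3175 + 0.4335 = 8.3214


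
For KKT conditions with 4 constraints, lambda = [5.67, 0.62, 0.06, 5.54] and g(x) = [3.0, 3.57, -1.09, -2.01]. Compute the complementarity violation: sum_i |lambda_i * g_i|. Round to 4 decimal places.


KKT complementary slackness check:
lambda_1 * g_1 = 5.67 * 3.0 = 17.01
lambda_2 * g_2 = 0.62 * 3.57 = 2.2134
lambda_3 * g_3 = 0.06 * -1.09 = -0.0654
lambda_4 * g_4 = 5.54 * -2.01 = -11.1354
Total violation = 17.01 + 2.2134 + 0.0654 + 11.1354 = 30.4242


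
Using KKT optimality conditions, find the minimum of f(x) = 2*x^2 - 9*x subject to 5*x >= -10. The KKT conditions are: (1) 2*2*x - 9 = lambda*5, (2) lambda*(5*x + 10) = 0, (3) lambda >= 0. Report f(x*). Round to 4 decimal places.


Step 1: Try lambda = 0 (constraint inactive).
Stationarity: 2*2*x - 9 = 0
x* = 9/(2*2) = 2.25
Check constraint: 5*2.25 = 11.25 >= -10 -- satisfied.
Step 2: Compute optimal value.
f(x*) = 2*2.25^2 - 9*2.25 = -10.125


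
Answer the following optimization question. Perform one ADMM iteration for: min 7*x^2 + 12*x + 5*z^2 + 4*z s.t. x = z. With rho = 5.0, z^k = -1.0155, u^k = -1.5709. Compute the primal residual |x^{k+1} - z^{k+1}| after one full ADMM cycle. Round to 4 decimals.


ADMM iteration with rho = 5.0, z^k = -1.0155, u^k = -1.5709
Step 1: x-update.
Minimize 7*x^2 + 12*x + (5.0/2)*(x + 1.0155 - 1.5709)^2
FOC: (2*7 + 5.0)*x = -12 + 5.0*(-1.0155 + 1.5709)
x^{k+1} = -0.4854
Step 2: z-update.
Minimize 5*z^2 + 4*z + (5.0/2)*(-0.4854 - z - 1.5709)^2
FOC: (2*5 + 5.0)*z = -4 + 5.0*(-0.4854 - 1.5709)
z^{k+1} = -0.9521
Step 3: u-update.
u^{k+1} = -1.5709 - 0.4854 + 0.9521 = -1.1042
Step 4: Primal residual = |-0.4854 + 0.9521| = 0.4667


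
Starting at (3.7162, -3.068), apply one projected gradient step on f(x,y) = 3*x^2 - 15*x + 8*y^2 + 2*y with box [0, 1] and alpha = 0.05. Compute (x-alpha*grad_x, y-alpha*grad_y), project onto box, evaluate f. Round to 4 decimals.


Step 1: Compute gradient at (3.7162, -3.068).
grad_x = 2*3*3.7162 - 15 = 7.2972
grad_y = 2*8*-3.068 + 2 = -47.088
Step 2: Gradient step.
x_raw = 3.7162 - 0.05*7.2972 = 3.3513
y_raw = -3.068 - 0.05*-47.088 = -0.7136
Step 3: Project onto [0, 1].
x_proj = clip(3.3513) = 1.0
y_proj = clip(-0.7136) = 0.0
Step 4: Evaluate f.
f(1.0, 0.0) = -12.0


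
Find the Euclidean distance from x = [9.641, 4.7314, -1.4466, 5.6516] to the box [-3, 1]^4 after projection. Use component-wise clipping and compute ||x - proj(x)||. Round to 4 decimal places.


Project each component onto [-3, 1].
clip(9.641) = 1.0, clip(4.7314) = 1.0, clip(-1.4466) = -1.4466, clip(5.6516) = 1.0
Projection = [1.0, 1.0, -1.4466, 1.0]
Squared diffs: [74.6669, 13.9233, 0.0, 21.6374]
Distance = sqrt(110.2276) = 10.4989


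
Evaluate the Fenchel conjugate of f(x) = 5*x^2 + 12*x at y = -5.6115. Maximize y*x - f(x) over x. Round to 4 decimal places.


f*(y) = sup_x {y*x - a*x^2 - b*x} = sup_x {(y-b)*x - a*x^2}
FOC: (y - b) - 2a*x = 0 => x* = (y - b)/(2a)
x* = (-5.6115 - 12)/(2*5) = -1.7612
f*(-5.6115) = (y-b)^2/(4a) = (-5.6115 - 12)^2/(4*5)
= 310.1649/20 = 15.5082


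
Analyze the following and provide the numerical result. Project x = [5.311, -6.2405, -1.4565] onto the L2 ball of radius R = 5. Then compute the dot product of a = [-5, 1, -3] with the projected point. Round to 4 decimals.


Step 1: Compute ||x|| (intermediates to 6 decimals).
||x|| = sqrt(5.311^2 + (-6.2405)^2 + (-1.4565)^2) = 8.322977
Step 2: Project.
Since ||x|| > R, scale = R/||x|| = 5/8.322977 = 0.600747, proj(x) = scale * x
proj(x) = [3.190567, -3.748962, -0.874988]
Step 3: Dot product.
a^T * proj(x) = -5*3.190567 + 1*(-3.748962) - 3*(-0.874988) = -17.0768


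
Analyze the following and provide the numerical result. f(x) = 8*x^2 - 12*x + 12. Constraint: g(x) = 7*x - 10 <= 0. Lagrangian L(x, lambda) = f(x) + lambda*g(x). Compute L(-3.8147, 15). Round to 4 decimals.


Step 1: Evaluate f(x).
f(-3.8147) = 8*(-3.8147)^2 - 12*(-3.8147) + 12 = 174.1919
Step 2: Evaluate g(x).
g(-3.8147) = 7*-3.8147 - 10 = -36.7029
Step 3: Compute Lagrangian.
L = 174.1919 + 15*-36.7029 = -376.3516


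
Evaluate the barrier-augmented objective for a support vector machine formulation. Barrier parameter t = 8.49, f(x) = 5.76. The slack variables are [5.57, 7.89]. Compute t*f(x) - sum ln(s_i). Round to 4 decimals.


Step 1: Compute log-barrier.
ln values: [1.7174, 2.0656]
phi = -(1.7174 + 2.0656) = -3.783
Step 2: Compute augmented objective.
t*f(x) = 8.49*5.76 = 48.9024
Total = 48.9024 - 3.783 = 45.1194


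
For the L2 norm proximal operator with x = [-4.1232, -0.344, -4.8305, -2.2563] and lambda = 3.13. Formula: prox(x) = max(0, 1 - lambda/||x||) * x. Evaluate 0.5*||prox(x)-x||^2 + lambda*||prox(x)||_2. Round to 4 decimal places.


Step 1: Compute ||x||.
||x|| = 6.7486
Step 2: Compute scaling factor.
scale = max(0, 1 - 3.13/6.7486) = 0.5362
Step 3: prox(x) = [-2.2109, -0.1845, -2.5901, -1.2098]
||prox(x)|| = 3.6186
Step 4: Proximal objective.
0.5*||prox-x||^2 = 4.8985
lambda*||prox|| = 11.3262
Total = 16.2247


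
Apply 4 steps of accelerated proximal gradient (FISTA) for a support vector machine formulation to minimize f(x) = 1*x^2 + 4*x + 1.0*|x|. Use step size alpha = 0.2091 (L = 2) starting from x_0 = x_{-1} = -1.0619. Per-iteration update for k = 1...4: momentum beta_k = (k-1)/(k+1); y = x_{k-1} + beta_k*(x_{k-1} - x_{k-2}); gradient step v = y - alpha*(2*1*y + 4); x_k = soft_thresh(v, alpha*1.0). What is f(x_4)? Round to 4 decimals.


FISTA on f(x) = 1*x^2 + 4*x + 1.0*|x|
L = 2, alpha = 0.2091
Iteration 1: beta = 0.0, y = -1.0619 + 0.0*(-1.0619 + 1.0619) = -1.0619
  grad(y) = 1.8762, v = y - alpha*grad = -1.4542
  prox(v) = soft_thresh(-1.4542, 0.2091) = -1.2451
Iteration 2: beta = 0.3333, y = -1.2451 + 0.3333*(-1.2451 + 1.0619) = -1.3062
  grad(y) = 1.3876, v = y - alpha*grad = -1.5963
  prox(v) = soft_thresh(-1.5963, 0.2091) = -1.3872
Iteration 3: beta = 0.5, y = -1.3872 + 0.5*(-1.3872 + 1.2451) = -1.4583
  grad(y) = 1.0834, v = y - alpha*grad = -1.6848
  prox(v) = soft_thresh(-1.6848, 0.2091) = -1.4757
Iteration 4: beta = 0.6, y = -1.4757 + 0.6*(-1.4757 + 1.3872) = -1.5288
  grad(y) = 0.9423, v = y - alpha*grad = -1.7259
  prox(v) = soft_thresh(-1.7259, 0.2091) = -1.5168
f(x_4) = 1*(-1.5168)^2 + 4*(-1.5168) + 1.0*|-1.5168| = -2.2497


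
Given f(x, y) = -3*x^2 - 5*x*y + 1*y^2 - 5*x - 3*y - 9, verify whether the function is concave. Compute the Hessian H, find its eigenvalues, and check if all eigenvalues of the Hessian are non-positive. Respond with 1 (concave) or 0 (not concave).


The Hessian of f(x,y) = -3*x^2 - 5*x*y + 1*y^2 - 5*x - 3*y - 9 is:
H = [[-6, -5], [-5, 2]]
Trace = -6 + 2 = -4
Determinant = -6*2 - (-5)^2 = -37
Discriminant = (-4)^2 - 4*-37 = 164.0
Eigenvalues: lambda_1 = -8.4031, lambda_2 = 4.4031
The function is not concave.

0


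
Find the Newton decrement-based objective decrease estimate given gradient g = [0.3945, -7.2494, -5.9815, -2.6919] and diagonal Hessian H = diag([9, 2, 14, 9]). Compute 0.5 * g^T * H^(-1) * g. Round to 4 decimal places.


Step 1: H is diagonal, so H^(-1) * g = [0.0438, -3.6247, -0.4273, -0.2991].
Step 2: g^T H^(-1) g = sum_i g_i^2 / H_ii
  = (0.3945)^2/9 + (-7.2494)^2/2 + (-5.9815)^2/14 + (-2.6919)^2/9
  = 0.0173 + 26.2769 + 2.5556 + 0.8051 = 29.6549
Step 3: Objective decrease = 0.5 * g^T H^(-1) g = 14.8275


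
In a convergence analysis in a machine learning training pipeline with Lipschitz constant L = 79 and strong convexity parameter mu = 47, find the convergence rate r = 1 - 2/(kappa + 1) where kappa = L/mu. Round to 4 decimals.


Step 1: Compute the condition number.
kappa = L/mu = 79/47 = 1.6809
Step 2: Compute the convergence rate.
r = 1 - 2/(kappa + 1) = 1 - 2*mu/(L + mu) = (L - mu)/(L + mu) = 32/126 = 0.254


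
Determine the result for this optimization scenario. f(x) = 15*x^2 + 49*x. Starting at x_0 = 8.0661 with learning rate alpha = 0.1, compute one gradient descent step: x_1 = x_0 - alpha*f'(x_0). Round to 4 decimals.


We compute the gradient at x_0 and apply the update.
f'(x) = 30*x + 49
f'(8.0661) = 30*8.0661 + 49 = 290.983
x_1 = 8.0661 - 0.1*290.983 = -21.0322


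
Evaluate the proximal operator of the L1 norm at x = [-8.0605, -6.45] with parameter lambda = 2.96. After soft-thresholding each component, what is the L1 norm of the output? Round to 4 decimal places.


Soft-thresholding with lambda = 2.96:
prox(-8.0605) = sign(-8.0605)*max(|-8.0605| - 2.96, 0) = -5.1005
prox(-6.45) = sign(-6.45)*max(|-6.45| - 2.96, 0) = -3.49
prox(x) = [-5.1005, -3.49]
||prox(x)||_1 = 5.1005 + 3.49 = 8.5905


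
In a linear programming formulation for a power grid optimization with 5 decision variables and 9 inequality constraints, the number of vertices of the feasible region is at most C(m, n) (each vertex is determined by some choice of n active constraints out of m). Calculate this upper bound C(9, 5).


Each vertex corresponds to some choice of n active constraints out of m, so the number of vertices is at most C(m, n) = m! / (n!(m-n)!).
m = 9, n = 5
Numerator: 9 * 8 * 7 * 6 * 5
Denominator: 5! = 120
C(9, 5) = 126


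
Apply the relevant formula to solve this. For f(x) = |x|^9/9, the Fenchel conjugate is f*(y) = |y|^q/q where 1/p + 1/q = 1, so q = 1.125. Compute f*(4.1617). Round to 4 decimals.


The conjugate exponent q satisfies 1/p + 1/q = 1.
p = 9, so q = 9/(9 - 1) = 1.125
|y|^q = 4.1617^1.125 = 4.9737
f*(4.1617) = 4.9737 / 1.125 = 4.4211


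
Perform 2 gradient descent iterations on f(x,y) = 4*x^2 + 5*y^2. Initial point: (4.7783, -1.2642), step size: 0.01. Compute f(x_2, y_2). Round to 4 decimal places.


Gradient descent on f(x,y) = 4*x^2 + 5*y^2.
Starting point: (4.7783, -1.2642), alpha = 0.01
Step 1: grad_x = 2*4*4.7783 = 38.2264, grad_y = 2*5*-1.2642 = -12.642
  x_1 = 4.7783 - 0.01*38.2264 = 4.396
  y_1 = -1.2642 - 0.01*-12.642 = -1.1378
Step 2: grad_x = 2*4*4.396 = 35.1683, grad_y = 2*5*-1.1378 = -11.3778
  x_2 = 4.396 - 0.01*35.1683 = 4.0444
  y_2 = -1.1378 - 0.01*-11.3778 = -1.024
f(4.0444, -1.024) = 4*4.0444^2 + 5*(-1.024)^2 = 70.6701


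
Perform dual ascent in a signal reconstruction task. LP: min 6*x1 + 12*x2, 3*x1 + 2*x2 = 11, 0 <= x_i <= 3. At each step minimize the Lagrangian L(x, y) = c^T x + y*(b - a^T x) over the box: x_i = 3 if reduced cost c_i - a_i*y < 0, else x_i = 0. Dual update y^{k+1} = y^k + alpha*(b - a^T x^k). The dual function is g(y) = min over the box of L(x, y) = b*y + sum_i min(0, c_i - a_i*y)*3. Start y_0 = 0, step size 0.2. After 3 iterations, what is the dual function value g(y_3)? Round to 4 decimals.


Dual ascent for LP: min 6*x1 + 12*x2, 3*x1 + 2*x2 = 11, 0 <= x_i <= 3
Step 1: y^k = 0.0, reduced costs: (6.0, 12.0)
  x^k = (0.0, 0.0), subgradient = b - a^T x = 11.0
  y^{k+1} = 0.0 + 0.2*11.0 = 2.2
Step 2: y^k = 2.2, reduced costs: (-0.6, 7.6)
  x^k = (3.0, 0.0), subgradient = b - a^T x = 2.0
  y^{k+1} = 2.2 + 0.2*2.0 = 2.6
Step 3: y^k = 2.6, reduced costs: (-1.8, 6.8)
  x^k = (3.0, 0.0), subgradient = b - a^T x = 2.0
  y^{k+1} = 2.6 + 0.2*2.0 = 3.0
Dual objective at y_3 = 3.0: reduced costs (-3.0, 6.0), box minimizer x = (3.0, 0.0)
g(y_3) = b*y + (c1 - a1*y)*x1 + (c2 - a2*y)*x2 = 11*3.0 + (-3.0)*3.0 + 6.0*0.0 = 33.0 - 9.0 + 0.0 = 24.0


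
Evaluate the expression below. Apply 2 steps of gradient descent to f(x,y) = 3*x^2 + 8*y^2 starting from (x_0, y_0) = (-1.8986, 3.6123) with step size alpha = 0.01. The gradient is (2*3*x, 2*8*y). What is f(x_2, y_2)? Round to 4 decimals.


Gradient descent on f(x,y) = 3*x^2 + 8*y^2.
Starting point: (-1.8986, 3.6123), alpha = 0.01
Step 1: grad_x = 2*3*-1.8986 = -11.3916, grad_y = 2*8*3.6123 = 57.7968
  x_1 = -1.8986 - 0.01*-11.3916 = -1.7847
  y_1 = 3.6123 - 0.01*57.7968 = 3.0343
Step 2: grad_x = 2*3*-1.7847 = -10.7081, grad_y = 2*8*3.0343 = 48.5493
  x_2 = -1.7847 - 0.01*-10.7081 = -1.6776
  y_2 = 3.0343 - 0.01*48.5493 = 2.5488
f(-1.6776, 2.5488) = 3*(-1.6776)^2 + 8*2.5488^2 = 60.4157


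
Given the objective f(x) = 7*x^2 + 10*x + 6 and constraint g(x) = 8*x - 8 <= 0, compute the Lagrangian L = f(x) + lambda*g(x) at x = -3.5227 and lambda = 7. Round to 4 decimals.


Step 1: Evaluate f(x).
f(-3.5227) = 7*(-3.5227)^2 + 10*(-3.5227) + 6 = 57.6389
Step 2: Evaluate g(x).
g(-3.5227) = 8*-3.5227 - 8 = -36.1816
Step 3: Compute Lagrangian.
L = 57.6389 + 7*-36.1816 = -195.6323


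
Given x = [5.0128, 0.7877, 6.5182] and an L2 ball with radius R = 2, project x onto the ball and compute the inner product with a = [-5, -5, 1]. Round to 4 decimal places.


Step 1: Compute ||x|| (intermediates to 6 decimals).
||x|| = sqrt(5.0128^2 + 0.7877^2 + 6.5182^2) = 8.260482
Step 2: Project.
Since ||x|| > R, scale = R/||x|| = 2/8.260482 = 0.242117, proj(x) = scale * x
proj(x) = [1.213684, 0.190716, 1.578167]
Step 3: Dot product.
a^T * proj(x) = -5*1.213684 - 5*0.190716 + 1*1.578167 = -5.4438


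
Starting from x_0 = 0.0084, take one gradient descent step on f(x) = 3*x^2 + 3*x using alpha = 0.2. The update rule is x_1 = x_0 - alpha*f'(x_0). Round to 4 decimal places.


We compute the gradient at x_0 and apply the update.
f'(x) = 6*x + 3
f'(0.0084) = 6*0.0084 + 3 = 3.0504
x_1 = 0.0084 - 0.2*3.0504 = -0.6017


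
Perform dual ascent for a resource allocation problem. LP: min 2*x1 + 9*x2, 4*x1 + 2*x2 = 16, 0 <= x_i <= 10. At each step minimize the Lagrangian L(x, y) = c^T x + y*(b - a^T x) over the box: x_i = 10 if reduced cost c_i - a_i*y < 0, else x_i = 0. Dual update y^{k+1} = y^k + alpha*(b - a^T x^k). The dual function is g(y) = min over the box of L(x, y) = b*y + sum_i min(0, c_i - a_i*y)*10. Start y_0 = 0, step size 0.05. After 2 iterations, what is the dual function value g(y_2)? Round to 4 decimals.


Dual ascent for LP: min 2*x1 + 9*x2, 4*x1 + 2*x2 = 16, 0 <= x_i <= 10
Step 1: y^k = 0.0, reduced costs: (2.0, 9.0)
  x^k = (0.0, 0.0), subgradient = b - a^T x = 16.0
  y^{k+1} = 0.0 + 0.05*16.0 = 0.8
Step 2: y^k = 0.8, reduced costs: (-1.2, 7.4)
  x^k = (10.0, 0.0), subgradient = b - a^T x = -24.0
  y^{k+1} = 0.8 + 0.05*-24.0 = -0.4
Dual objective at y_2 = -0.4: reduced costs (3.6, 9.8), box minimizer x = (0.0, 0.0)
g(y_2) = b*y + (c1 - a1*y)*x1 + (c2 - a2*y)*x2 = 16*(-0.4) + 3.6*0.0 + 9.8*0.0 = -6.4 + 0.0 + 0.0 = -6.4


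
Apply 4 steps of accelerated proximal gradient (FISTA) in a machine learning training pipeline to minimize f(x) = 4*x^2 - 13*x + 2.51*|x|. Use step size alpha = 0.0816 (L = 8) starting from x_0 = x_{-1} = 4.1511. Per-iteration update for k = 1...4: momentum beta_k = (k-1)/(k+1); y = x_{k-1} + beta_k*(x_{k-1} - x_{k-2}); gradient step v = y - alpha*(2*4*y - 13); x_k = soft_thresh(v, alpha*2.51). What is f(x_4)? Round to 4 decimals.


FISTA on f(x) = 4*x^2 - 13*x + 2.51*|x|
L = 8, alpha = 0.0816
Iteration 1: beta = 0.0, y = 4.1511 + 0.0*(4.1511 - 4.1511) = 4.1511
  grad(y) = 20.2088, v = y - alpha*grad = 2.5021
  prox(v) = soft_thresh(2.5021, 0.2048) = 2.2972
Iteration 2: beta = 0.3333, y = 2.2972 + 0.3333*(2.2972 - 4.1511) = 1.6793
  grad(y) = 0.4344, v = y - alpha*grad = 1.6439
  prox(v) = soft_thresh(1.6439, 0.2048) = 1.439
Iteration 3: beta = 0.5, y = 1.439 + 0.5*(1.439 - 2.2972) = 1.0099
  grad(y) = -4.9206, v = y - alpha*grad = 1.4114
  prox(v) = soft_thresh(1.4114, 0.2048) = 1.2066
Iteration 4: beta = 0.6, y = 1.2066 + 0.6*(1.2066 - 1.439) = 1.0672
  grad(y) = -4.4625, v = y - alpha*grad = 1.4313
  prox(v) = soft_thresh(1.4313, 0.2048) = 1.2265
f(x_4) = 4*1.2265^2 - 13*1.2265 + 2.51*|1.2265| = -6.8488


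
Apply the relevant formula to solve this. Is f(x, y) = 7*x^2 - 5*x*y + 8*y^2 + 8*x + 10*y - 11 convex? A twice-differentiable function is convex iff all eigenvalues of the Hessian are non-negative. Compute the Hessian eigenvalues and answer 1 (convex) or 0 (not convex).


The Hessian of f(x,y) = 7*x^2 - 5*x*y + 8*y^2 + 8*x + 10*y - 11 is:
H = [[14, -5], [-5, 16]]
Trace = 14 + 16 = 30
Determinant = 14*16 - (-5)^2 = 199
Discriminant = (30)^2 - 4*199 = 104.0
Eigenvalues: lambda_1 = 9.901, lambda_2 = 20.099
The function is convex.

1


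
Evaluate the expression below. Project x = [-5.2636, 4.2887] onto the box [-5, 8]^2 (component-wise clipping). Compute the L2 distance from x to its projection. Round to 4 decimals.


Project each component onto [-5, 8].
clip(-5.2636) = -5.0, clip(4.2887) = 4.2887
Projection = [-5.0, 4.2887]
Squared diffs: [0.0695, 0.0]
Distance = sqrt(0.0695) = 0.2636


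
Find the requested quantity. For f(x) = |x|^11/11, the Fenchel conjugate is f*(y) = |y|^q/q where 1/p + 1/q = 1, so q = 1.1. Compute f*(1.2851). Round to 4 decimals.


The conjugate exponent q satisfies 1/p + 1/q = 1.
p = 11, so q = 11/(11 - 1) = 1.1
|y|^q = 1.2851^1.1 = 1.3177
f*(1.2851) = 1.3177 / 1.1 = 1.1979


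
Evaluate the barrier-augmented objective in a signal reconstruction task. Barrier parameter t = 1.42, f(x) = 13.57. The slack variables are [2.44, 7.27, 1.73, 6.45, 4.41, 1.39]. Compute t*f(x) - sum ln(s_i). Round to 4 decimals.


Step 1: Compute log-barrier.
ln values: [0.892, 1.9838, 0.5481, 1.8641, 1.4839, 0.3293]
phi = -(0.892 + 1.9838 + 0.5481 + 1.8641 + 1.4839 + 0.3293) = -7.1011
Step 2: Compute augmented objective.
t*f(x) = 1.42*13.57 = 19.2694
Total = 19.2694 - 7.1011 = 12.1683


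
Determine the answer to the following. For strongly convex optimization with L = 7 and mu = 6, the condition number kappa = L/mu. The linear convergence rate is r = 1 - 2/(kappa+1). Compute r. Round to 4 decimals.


Step 1: Compute the condition number.
kappa = L/mu = 7/6 = 1.1667
Step 2: Compute the convergence rate.
r = 1 - 2/(kappa + 1) = 1 - 2*mu/(L + mu) = (L - mu)/(L + mu) = 1/13 = 0.0769


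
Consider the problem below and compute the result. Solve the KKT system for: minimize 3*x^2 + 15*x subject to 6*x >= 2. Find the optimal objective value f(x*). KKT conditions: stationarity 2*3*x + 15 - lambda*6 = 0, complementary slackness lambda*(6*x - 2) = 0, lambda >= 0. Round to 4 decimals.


Step 1: Try lambda = 0 (constraint inactive).
x_unc = -15/(2*3) = -2.5
Check: 6*-2.5 = -15.0 < 2 -- violated!
Step 2: Constraint must be active: 6*x = 2
x* = 2/6 = 1/3 = 0.3333 (rounded; the exact value 1/3 is used below)
lambda = (2*3*(1/3) + 15)/6 = 2.8333
Step 3: Compute optimal value.
f(x*) = 3*(1/3)^2 + 15*(1/3) = 5.3333


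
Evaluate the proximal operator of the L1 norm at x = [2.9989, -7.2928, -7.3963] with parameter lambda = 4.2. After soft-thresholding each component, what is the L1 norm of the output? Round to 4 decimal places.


Soft-thresholding with lambda = 4.2:
prox(2.9989) = sign(2.9989)*max(|2.9989| - 4.2, 0) = 0.0
prox(-7.2928) = sign(-7.2928)*max(|-7.2928| - 4.2, 0) = -3.0928
prox(-7.3963) = sign(-7.3963)*max(|-7.3963| - 4.2, 0) = -3.1963
prox(x) = [0.0, -3.0928, -3.1963]
||prox(x)||_1 = 0.0 + 3.0928 + 3.1963 = 6.2891


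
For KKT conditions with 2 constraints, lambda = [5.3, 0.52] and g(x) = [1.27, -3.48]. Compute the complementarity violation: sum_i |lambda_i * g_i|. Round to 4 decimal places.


KKT complementary slackness check:
lambda_1 * g_1 = 5.3 * 1.27 = 6.731
lambda_2 * g_2 = 0.52 * -3.48 = -1.8096
Total violation = 6.731 + 1.8096 = 8.5406


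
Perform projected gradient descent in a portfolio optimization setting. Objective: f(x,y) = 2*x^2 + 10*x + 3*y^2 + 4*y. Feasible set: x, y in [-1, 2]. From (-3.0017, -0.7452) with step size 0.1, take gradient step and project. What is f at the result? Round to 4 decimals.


Step 1: Compute gradient at (-3.0017, -0.7452).
grad_x = 2*2*-3.0017 + 10 = -2.0068
grad_y = 2*3*-0.7452 + 4 = -0.4712
Step 2: Gradient step.
x_raw = -3.0017 - 0.1*-2.0068 = -2.801
y_raw = -0.7452 - 0.1*-0.4712 = -0.6981
Step 3: Project onto [-1, 2].
x_proj = clip(-2.801) = -1.0
y_proj = clip(-0.6981) = -0.6981
Step 4: Evaluate f.
f(-1.0, -0.6981) = -9.3304


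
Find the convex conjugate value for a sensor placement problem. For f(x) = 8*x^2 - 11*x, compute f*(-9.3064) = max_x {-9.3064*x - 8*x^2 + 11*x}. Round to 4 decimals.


f*(y) = sup_x {y*x - a*x^2 - b*x} = sup_x {(y-b)*x - a*x^2}
FOC: (y - b) - 2a*x = 0 => x* = (y - b)/(2a)
x* = (-9.3064 + 11)/(2*8) = 0.1059
f*(-9.3064) = (y-b)^2/(4a) = (-9.3064 + 11)^2/(4*8)
= 2.8683/32 = 0.0896


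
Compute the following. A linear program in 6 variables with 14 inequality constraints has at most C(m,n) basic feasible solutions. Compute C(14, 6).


Each vertex corresponds to some choice of n active constraints out of m, so the number of vertices is at most C(m, n) = m! / (n!(m-n)!).
m = 14, n = 6
Numerator: 14 * 13 * 12 * 11 * 10 * 9
Denominator: 6! = 720
C(14, 6) = 3003


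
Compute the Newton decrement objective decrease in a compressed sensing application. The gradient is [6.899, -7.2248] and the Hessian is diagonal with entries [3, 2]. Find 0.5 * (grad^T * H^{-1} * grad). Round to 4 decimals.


Step 1: H is diagonal, so H^(-1) * g = [2.2997, -3.6124].
Step 2: g^T H^(-1) g = sum_i g_i^2 / H_ii
  = (6.899)^2/3 + (-7.2248)^2/2
  = 15.8654 + 26.0989 = 41.9643
Step 3: Objective decrease = 0.5 * g^T H^(-1) g = 20.9821


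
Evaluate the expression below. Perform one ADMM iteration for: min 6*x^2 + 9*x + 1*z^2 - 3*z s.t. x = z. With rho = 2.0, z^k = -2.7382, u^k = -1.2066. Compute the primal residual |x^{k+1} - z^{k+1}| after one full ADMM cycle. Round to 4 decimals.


ADMM iteration with rho = 2.0, z^k = -2.7382, u^k = -1.2066
Step 1: x-update.
Minimize 6*x^2 + 9*x + (2.0/2)*(x + 2.7382 - 1.2066)^2
FOC: (2*6 + 2.0)*x = -9 + 2.0*(-2.7382 + 1.2066)
x^{k+1} = -0.8617
Step 2: z-update.
Minimize 1*z^2 - 3*z + (2.0/2)*(-0.8617 - z - 1.2066)^2
FOC: (2*1 + 2.0)*z = 3 + 2.0*(-0.8617 - 1.2066)
z^{k+1} = -0.2841
Step 3: u-update.
u^{k+1} = -1.2066 - 0.8617 + 0.2841 = -1.7841
Step 4: Primal residual = |-0.8617 + 0.2841| = 0.5775


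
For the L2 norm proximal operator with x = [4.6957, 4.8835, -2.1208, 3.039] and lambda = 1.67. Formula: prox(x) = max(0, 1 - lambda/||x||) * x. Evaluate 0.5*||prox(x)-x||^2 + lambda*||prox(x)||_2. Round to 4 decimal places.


Step 1: Compute ||x||.
||x|| = 7.7221
Step 2: Compute scaling factor.
scale = max(0, 1 - 1.67/7.7221) = 0.7837
Step 3: prox(x) = [3.6802, 3.8274, -1.6622, 2.3818]
||prox(x)|| = 6.0521
Step 4: Proximal objective.
0.5*||prox-x||^2 = 1.3945
lambda*||prox|| = 10.107
Total = 11.5015


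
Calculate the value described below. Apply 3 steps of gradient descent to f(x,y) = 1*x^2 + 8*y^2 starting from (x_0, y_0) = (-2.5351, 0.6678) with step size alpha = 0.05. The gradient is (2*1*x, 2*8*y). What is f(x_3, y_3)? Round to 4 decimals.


Gradient descent on f(x,y) = 1*x^2 + 8*y^2.
Starting point: (-2.5351, 0.6678), alpha = 0.05
Step 1: grad_x = 2*1*-2.5351 = -5.0702, grad_y = 2*8*0.6678 = 10.6848
  x_1 = -2.5351 - 0.05*-5.0702 = -2.2816
  y_1 = 0.6678 - 0.05*10.6848 = 0.1336
Step 2: grad_x = 2*1*-2.2816 = -4.5632, grad_y = 2*8*0.1336 = 2.137
  x_2 = -2.2816 - 0.05*-4.5632 = -2.0534
  y_2 = 0.1336 - 0.05*2.137 = 0.0267
Step 3: grad_x = 2*1*-2.0534 = -4.1069, grad_y = 2*8*0.0267 = 0.4274
  x_3 = -2.0534 - 0.05*-4.1069 = -1.8481
  y_3 = 0.0267 - 0.05*0.4274 = 0.0053
f(-1.8481, 0.0053) = 1*(-1.8481)^2 + 8*0.0053^2 = 3.4157


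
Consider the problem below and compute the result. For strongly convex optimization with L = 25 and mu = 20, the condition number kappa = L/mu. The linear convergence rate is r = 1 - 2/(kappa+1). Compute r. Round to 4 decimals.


Step 1: Compute the condition number.
kappa = L/mu = 25/20 = 1.25
Step 2: Compute the convergence rate.
r = 1 - 2/(kappa + 1) = 1 - 2*mu/(L + mu) = (L - mu)/(L + mu) = 5/45 = 0.1111


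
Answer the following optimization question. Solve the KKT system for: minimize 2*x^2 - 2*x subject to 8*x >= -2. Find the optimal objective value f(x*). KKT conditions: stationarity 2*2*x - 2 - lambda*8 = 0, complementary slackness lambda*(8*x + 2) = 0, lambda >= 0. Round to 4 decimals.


Step 1: Try lambda = 0 (constraint inactive).
Stationarity: 2*2*x - 2 = 0
x* = 2/(2*2) = 0.5
Check constraint: 8*0.5 = 4.0 >= -2 -- satisfied.
Step 2: Compute optimal value.
f(x*) = 2*0.5^2 - 2*0.5 = -0.5


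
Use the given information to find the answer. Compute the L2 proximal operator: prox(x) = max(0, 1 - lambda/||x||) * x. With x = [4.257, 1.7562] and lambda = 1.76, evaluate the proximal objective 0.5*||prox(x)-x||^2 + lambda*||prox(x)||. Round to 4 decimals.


Step 1: Compute ||x||.
||x|| = 4.605
Step 2: Compute scaling factor.
scale = max(0, 1 - 1.76/4.605) = 0.6178
Step 3: prox(x) = [2.63, 1.085]
||prox(x)|| = 2.845
Step 4: Proximal objective.
0.5*||prox-x||^2 = 1.5488
lambda*||prox|| = 5.0072
Total = 6.5561


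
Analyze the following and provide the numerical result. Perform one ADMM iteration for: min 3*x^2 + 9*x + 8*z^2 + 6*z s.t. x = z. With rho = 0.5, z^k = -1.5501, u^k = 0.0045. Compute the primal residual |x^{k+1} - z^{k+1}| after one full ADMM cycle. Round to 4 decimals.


ADMM iteration with rho = 0.5, z^k = -1.5501, u^k = 0.0045
Step 1: x-update.
Minimize 3*x^2 + 9*x + (0.5/2)*(x + 1.5501 + 0.0045)^2
FOC: (2*3 + 0.5)*x = -9 + 0.5*(-1.5501 - 0.0045)
x^{k+1} = -1.5042
Step 2: z-update.
Minimize 8*z^2 + 6*z + (0.5/2)*(-1.5042 - z + 0.0045)^2
FOC: (2*8 + 0.5)*z = -6 + 0.5*(-1.5042 + 0.0045)
z^{k+1} = -0.4091
Step 3: u-update.
u^{k+1} = 0.0045 - 1.5042 + 0.4091 = -1.0906
Step 4: Primal residual = |-1.5042 + 0.4091| = 1.0951


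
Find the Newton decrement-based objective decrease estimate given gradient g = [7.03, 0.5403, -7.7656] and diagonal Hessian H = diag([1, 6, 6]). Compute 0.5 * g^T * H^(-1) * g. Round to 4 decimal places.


Step 1: H is diagonal, so H^(-1) * g = [7.03, 0.0901, -1.2943].
Step 2: g^T H^(-1) g = sum_i g_i^2 / H_ii
  = (7.03)^2/1 + (0.5403)^2/6 + (-7.7656)^2/6
  = 49.4209 + 0.0487 + 10.0508 = 59.5203
Step 3: Objective decrease = 0.5 * g^T H^(-1) g = 29.7602
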